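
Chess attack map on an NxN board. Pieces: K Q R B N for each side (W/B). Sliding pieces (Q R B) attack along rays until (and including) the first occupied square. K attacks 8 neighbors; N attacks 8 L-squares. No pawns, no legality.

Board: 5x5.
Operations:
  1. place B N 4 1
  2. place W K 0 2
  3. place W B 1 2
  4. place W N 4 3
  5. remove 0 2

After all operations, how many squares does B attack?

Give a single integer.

Answer: 3

Derivation:
Op 1: place BN@(4,1)
Op 2: place WK@(0,2)
Op 3: place WB@(1,2)
Op 4: place WN@(4,3)
Op 5: remove (0,2)
Per-piece attacks for B:
  BN@(4,1): attacks (3,3) (2,2) (2,0)
Union (3 distinct): (2,0) (2,2) (3,3)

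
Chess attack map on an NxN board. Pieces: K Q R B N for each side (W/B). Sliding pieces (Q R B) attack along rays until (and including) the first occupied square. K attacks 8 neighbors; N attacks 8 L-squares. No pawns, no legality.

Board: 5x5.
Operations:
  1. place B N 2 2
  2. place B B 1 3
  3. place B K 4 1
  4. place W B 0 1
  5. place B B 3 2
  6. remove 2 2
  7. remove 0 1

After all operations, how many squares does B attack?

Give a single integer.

Op 1: place BN@(2,2)
Op 2: place BB@(1,3)
Op 3: place BK@(4,1)
Op 4: place WB@(0,1)
Op 5: place BB@(3,2)
Op 6: remove (2,2)
Op 7: remove (0,1)
Per-piece attacks for B:
  BB@(1,3): attacks (2,4) (2,2) (3,1) (4,0) (0,4) (0,2)
  BB@(3,2): attacks (4,3) (4,1) (2,3) (1,4) (2,1) (1,0) [ray(1,-1) blocked at (4,1)]
  BK@(4,1): attacks (4,2) (4,0) (3,1) (3,2) (3,0)
Union (15 distinct): (0,2) (0,4) (1,0) (1,4) (2,1) (2,2) (2,3) (2,4) (3,0) (3,1) (3,2) (4,0) (4,1) (4,2) (4,3)

Answer: 15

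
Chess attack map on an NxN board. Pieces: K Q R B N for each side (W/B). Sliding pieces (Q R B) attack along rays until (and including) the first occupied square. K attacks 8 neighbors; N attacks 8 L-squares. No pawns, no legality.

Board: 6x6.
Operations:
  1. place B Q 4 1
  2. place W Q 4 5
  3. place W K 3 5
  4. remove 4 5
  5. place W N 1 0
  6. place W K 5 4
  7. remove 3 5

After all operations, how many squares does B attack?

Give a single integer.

Op 1: place BQ@(4,1)
Op 2: place WQ@(4,5)
Op 3: place WK@(3,5)
Op 4: remove (4,5)
Op 5: place WN@(1,0)
Op 6: place WK@(5,4)
Op 7: remove (3,5)
Per-piece attacks for B:
  BQ@(4,1): attacks (4,2) (4,3) (4,4) (4,5) (4,0) (5,1) (3,1) (2,1) (1,1) (0,1) (5,2) (5,0) (3,2) (2,3) (1,4) (0,5) (3,0)
Union (17 distinct): (0,1) (0,5) (1,1) (1,4) (2,1) (2,3) (3,0) (3,1) (3,2) (4,0) (4,2) (4,3) (4,4) (4,5) (5,0) (5,1) (5,2)

Answer: 17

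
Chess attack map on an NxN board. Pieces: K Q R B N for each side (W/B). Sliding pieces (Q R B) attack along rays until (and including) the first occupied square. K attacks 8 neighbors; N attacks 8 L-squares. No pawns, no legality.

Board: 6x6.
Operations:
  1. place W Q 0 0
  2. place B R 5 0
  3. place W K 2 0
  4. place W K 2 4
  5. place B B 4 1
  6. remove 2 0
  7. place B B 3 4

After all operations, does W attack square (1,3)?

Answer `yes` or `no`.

Answer: yes

Derivation:
Op 1: place WQ@(0,0)
Op 2: place BR@(5,0)
Op 3: place WK@(2,0)
Op 4: place WK@(2,4)
Op 5: place BB@(4,1)
Op 6: remove (2,0)
Op 7: place BB@(3,4)
Per-piece attacks for W:
  WQ@(0,0): attacks (0,1) (0,2) (0,3) (0,4) (0,5) (1,0) (2,0) (3,0) (4,0) (5,0) (1,1) (2,2) (3,3) (4,4) (5,5) [ray(1,0) blocked at (5,0)]
  WK@(2,4): attacks (2,5) (2,3) (3,4) (1,4) (3,5) (3,3) (1,5) (1,3)
W attacks (1,3): yes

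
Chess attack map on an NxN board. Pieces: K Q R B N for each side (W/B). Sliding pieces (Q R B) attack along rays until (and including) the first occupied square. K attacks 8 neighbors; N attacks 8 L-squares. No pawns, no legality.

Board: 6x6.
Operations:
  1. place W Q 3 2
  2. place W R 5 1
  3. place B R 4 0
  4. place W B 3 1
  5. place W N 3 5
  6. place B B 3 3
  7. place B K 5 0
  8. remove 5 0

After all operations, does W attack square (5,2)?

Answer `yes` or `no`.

Answer: yes

Derivation:
Op 1: place WQ@(3,2)
Op 2: place WR@(5,1)
Op 3: place BR@(4,0)
Op 4: place WB@(3,1)
Op 5: place WN@(3,5)
Op 6: place BB@(3,3)
Op 7: place BK@(5,0)
Op 8: remove (5,0)
Per-piece attacks for W:
  WB@(3,1): attacks (4,2) (5,3) (4,0) (2,2) (1,3) (0,4) (2,0) [ray(1,-1) blocked at (4,0)]
  WQ@(3,2): attacks (3,3) (3,1) (4,2) (5,2) (2,2) (1,2) (0,2) (4,3) (5,4) (4,1) (5,0) (2,3) (1,4) (0,5) (2,1) (1,0) [ray(0,1) blocked at (3,3); ray(0,-1) blocked at (3,1)]
  WN@(3,5): attacks (4,3) (5,4) (2,3) (1,4)
  WR@(5,1): attacks (5,2) (5,3) (5,4) (5,5) (5,0) (4,1) (3,1) [ray(-1,0) blocked at (3,1)]
W attacks (5,2): yes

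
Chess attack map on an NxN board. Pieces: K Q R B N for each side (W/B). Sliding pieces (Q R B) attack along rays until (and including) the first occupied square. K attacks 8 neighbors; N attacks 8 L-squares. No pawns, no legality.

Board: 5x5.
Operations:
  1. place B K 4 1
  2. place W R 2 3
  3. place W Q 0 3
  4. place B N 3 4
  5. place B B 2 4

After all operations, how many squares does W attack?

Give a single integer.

Op 1: place BK@(4,1)
Op 2: place WR@(2,3)
Op 3: place WQ@(0,3)
Op 4: place BN@(3,4)
Op 5: place BB@(2,4)
Per-piece attacks for W:
  WQ@(0,3): attacks (0,4) (0,2) (0,1) (0,0) (1,3) (2,3) (1,4) (1,2) (2,1) (3,0) [ray(1,0) blocked at (2,3)]
  WR@(2,3): attacks (2,4) (2,2) (2,1) (2,0) (3,3) (4,3) (1,3) (0,3) [ray(0,1) blocked at (2,4); ray(-1,0) blocked at (0,3)]
Union (16 distinct): (0,0) (0,1) (0,2) (0,3) (0,4) (1,2) (1,3) (1,4) (2,0) (2,1) (2,2) (2,3) (2,4) (3,0) (3,3) (4,3)

Answer: 16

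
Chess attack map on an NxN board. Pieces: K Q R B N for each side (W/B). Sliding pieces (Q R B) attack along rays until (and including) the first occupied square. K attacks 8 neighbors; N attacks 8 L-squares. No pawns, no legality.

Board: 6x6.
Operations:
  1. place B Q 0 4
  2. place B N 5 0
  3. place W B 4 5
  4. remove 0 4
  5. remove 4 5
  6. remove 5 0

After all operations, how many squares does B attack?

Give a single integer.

Answer: 0

Derivation:
Op 1: place BQ@(0,4)
Op 2: place BN@(5,0)
Op 3: place WB@(4,5)
Op 4: remove (0,4)
Op 5: remove (4,5)
Op 6: remove (5,0)
Per-piece attacks for B:
Union (0 distinct): (none)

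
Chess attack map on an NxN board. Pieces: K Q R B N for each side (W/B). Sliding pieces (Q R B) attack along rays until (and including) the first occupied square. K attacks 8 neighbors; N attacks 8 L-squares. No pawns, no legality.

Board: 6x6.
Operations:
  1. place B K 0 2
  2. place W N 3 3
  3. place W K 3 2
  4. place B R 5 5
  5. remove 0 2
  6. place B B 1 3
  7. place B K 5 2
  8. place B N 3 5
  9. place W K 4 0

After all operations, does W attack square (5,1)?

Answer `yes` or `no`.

Op 1: place BK@(0,2)
Op 2: place WN@(3,3)
Op 3: place WK@(3,2)
Op 4: place BR@(5,5)
Op 5: remove (0,2)
Op 6: place BB@(1,3)
Op 7: place BK@(5,2)
Op 8: place BN@(3,5)
Op 9: place WK@(4,0)
Per-piece attacks for W:
  WK@(3,2): attacks (3,3) (3,1) (4,2) (2,2) (4,3) (4,1) (2,3) (2,1)
  WN@(3,3): attacks (4,5) (5,4) (2,5) (1,4) (4,1) (5,2) (2,1) (1,2)
  WK@(4,0): attacks (4,1) (5,0) (3,0) (5,1) (3,1)
W attacks (5,1): yes

Answer: yes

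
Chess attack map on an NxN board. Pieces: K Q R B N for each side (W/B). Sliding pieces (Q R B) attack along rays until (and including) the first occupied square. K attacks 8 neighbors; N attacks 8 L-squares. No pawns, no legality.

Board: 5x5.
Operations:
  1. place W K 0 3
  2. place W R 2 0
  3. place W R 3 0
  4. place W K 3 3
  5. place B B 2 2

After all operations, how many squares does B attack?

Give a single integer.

Op 1: place WK@(0,3)
Op 2: place WR@(2,0)
Op 3: place WR@(3,0)
Op 4: place WK@(3,3)
Op 5: place BB@(2,2)
Per-piece attacks for B:
  BB@(2,2): attacks (3,3) (3,1) (4,0) (1,3) (0,4) (1,1) (0,0) [ray(1,1) blocked at (3,3)]
Union (7 distinct): (0,0) (0,4) (1,1) (1,3) (3,1) (3,3) (4,0)

Answer: 7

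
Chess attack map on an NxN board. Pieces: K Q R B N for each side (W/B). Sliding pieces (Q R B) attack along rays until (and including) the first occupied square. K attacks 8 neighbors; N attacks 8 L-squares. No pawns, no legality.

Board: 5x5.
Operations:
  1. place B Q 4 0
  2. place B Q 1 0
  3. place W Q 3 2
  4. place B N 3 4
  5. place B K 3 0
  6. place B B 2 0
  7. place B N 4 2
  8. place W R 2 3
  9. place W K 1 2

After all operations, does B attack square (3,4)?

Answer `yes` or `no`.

Op 1: place BQ@(4,0)
Op 2: place BQ@(1,0)
Op 3: place WQ@(3,2)
Op 4: place BN@(3,4)
Op 5: place BK@(3,0)
Op 6: place BB@(2,0)
Op 7: place BN@(4,2)
Op 8: place WR@(2,3)
Op 9: place WK@(1,2)
Per-piece attacks for B:
  BQ@(1,0): attacks (1,1) (1,2) (2,0) (0,0) (2,1) (3,2) (0,1) [ray(0,1) blocked at (1,2); ray(1,0) blocked at (2,0); ray(1,1) blocked at (3,2)]
  BB@(2,0): attacks (3,1) (4,2) (1,1) (0,2) [ray(1,1) blocked at (4,2)]
  BK@(3,0): attacks (3,1) (4,0) (2,0) (4,1) (2,1)
  BN@(3,4): attacks (4,2) (2,2) (1,3)
  BQ@(4,0): attacks (4,1) (4,2) (3,0) (3,1) (2,2) (1,3) (0,4) [ray(0,1) blocked at (4,2); ray(-1,0) blocked at (3,0)]
  BN@(4,2): attacks (3,4) (2,3) (3,0) (2,1)
B attacks (3,4): yes

Answer: yes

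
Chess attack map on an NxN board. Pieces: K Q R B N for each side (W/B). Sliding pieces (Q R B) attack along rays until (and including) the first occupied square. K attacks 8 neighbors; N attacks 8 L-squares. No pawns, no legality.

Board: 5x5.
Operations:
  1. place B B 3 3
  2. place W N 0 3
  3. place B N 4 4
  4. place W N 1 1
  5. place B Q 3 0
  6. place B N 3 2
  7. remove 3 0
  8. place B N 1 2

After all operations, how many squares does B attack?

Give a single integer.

Answer: 14

Derivation:
Op 1: place BB@(3,3)
Op 2: place WN@(0,3)
Op 3: place BN@(4,4)
Op 4: place WN@(1,1)
Op 5: place BQ@(3,0)
Op 6: place BN@(3,2)
Op 7: remove (3,0)
Op 8: place BN@(1,2)
Per-piece attacks for B:
  BN@(1,2): attacks (2,4) (3,3) (0,4) (2,0) (3,1) (0,0)
  BN@(3,2): attacks (4,4) (2,4) (1,3) (4,0) (2,0) (1,1)
  BB@(3,3): attacks (4,4) (4,2) (2,4) (2,2) (1,1) [ray(1,1) blocked at (4,4); ray(-1,-1) blocked at (1,1)]
  BN@(4,4): attacks (3,2) (2,3)
Union (14 distinct): (0,0) (0,4) (1,1) (1,3) (2,0) (2,2) (2,3) (2,4) (3,1) (3,2) (3,3) (4,0) (4,2) (4,4)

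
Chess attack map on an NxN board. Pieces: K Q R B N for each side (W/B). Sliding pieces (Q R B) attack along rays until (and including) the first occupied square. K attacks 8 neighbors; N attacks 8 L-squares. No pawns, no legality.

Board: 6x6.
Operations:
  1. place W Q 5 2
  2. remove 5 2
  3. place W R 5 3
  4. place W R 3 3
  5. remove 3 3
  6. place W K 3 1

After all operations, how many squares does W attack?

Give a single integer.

Op 1: place WQ@(5,2)
Op 2: remove (5,2)
Op 3: place WR@(5,3)
Op 4: place WR@(3,3)
Op 5: remove (3,3)
Op 6: place WK@(3,1)
Per-piece attacks for W:
  WK@(3,1): attacks (3,2) (3,0) (4,1) (2,1) (4,2) (4,0) (2,2) (2,0)
  WR@(5,3): attacks (5,4) (5,5) (5,2) (5,1) (5,0) (4,3) (3,3) (2,3) (1,3) (0,3)
Union (18 distinct): (0,3) (1,3) (2,0) (2,1) (2,2) (2,3) (3,0) (3,2) (3,3) (4,0) (4,1) (4,2) (4,3) (5,0) (5,1) (5,2) (5,4) (5,5)

Answer: 18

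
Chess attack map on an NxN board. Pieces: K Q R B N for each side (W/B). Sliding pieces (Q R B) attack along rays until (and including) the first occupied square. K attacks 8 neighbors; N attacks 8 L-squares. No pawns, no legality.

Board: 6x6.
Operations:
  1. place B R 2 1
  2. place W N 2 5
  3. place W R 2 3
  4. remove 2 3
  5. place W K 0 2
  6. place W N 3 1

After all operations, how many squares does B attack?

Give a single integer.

Answer: 8

Derivation:
Op 1: place BR@(2,1)
Op 2: place WN@(2,5)
Op 3: place WR@(2,3)
Op 4: remove (2,3)
Op 5: place WK@(0,2)
Op 6: place WN@(3,1)
Per-piece attacks for B:
  BR@(2,1): attacks (2,2) (2,3) (2,4) (2,5) (2,0) (3,1) (1,1) (0,1) [ray(0,1) blocked at (2,5); ray(1,0) blocked at (3,1)]
Union (8 distinct): (0,1) (1,1) (2,0) (2,2) (2,3) (2,4) (2,5) (3,1)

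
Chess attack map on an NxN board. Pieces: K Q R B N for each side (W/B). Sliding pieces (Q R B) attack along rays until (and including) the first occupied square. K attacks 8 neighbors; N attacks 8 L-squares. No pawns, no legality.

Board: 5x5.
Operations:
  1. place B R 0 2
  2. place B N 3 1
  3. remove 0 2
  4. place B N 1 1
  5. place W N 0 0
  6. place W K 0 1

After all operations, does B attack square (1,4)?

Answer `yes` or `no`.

Answer: no

Derivation:
Op 1: place BR@(0,2)
Op 2: place BN@(3,1)
Op 3: remove (0,2)
Op 4: place BN@(1,1)
Op 5: place WN@(0,0)
Op 6: place WK@(0,1)
Per-piece attacks for B:
  BN@(1,1): attacks (2,3) (3,2) (0,3) (3,0)
  BN@(3,1): attacks (4,3) (2,3) (1,2) (1,0)
B attacks (1,4): no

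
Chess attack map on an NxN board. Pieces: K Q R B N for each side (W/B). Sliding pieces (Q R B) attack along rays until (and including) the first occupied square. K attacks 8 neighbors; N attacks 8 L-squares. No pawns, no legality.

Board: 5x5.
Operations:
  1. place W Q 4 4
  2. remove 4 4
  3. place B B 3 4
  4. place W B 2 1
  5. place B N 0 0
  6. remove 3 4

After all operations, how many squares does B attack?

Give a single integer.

Answer: 2

Derivation:
Op 1: place WQ@(4,4)
Op 2: remove (4,4)
Op 3: place BB@(3,4)
Op 4: place WB@(2,1)
Op 5: place BN@(0,0)
Op 6: remove (3,4)
Per-piece attacks for B:
  BN@(0,0): attacks (1,2) (2,1)
Union (2 distinct): (1,2) (2,1)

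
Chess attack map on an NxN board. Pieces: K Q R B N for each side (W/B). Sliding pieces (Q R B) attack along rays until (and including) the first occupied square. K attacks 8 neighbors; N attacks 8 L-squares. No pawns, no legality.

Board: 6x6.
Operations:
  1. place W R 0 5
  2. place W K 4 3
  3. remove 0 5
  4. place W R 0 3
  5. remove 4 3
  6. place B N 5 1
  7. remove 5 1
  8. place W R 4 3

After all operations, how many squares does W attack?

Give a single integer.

Answer: 16

Derivation:
Op 1: place WR@(0,5)
Op 2: place WK@(4,3)
Op 3: remove (0,5)
Op 4: place WR@(0,3)
Op 5: remove (4,3)
Op 6: place BN@(5,1)
Op 7: remove (5,1)
Op 8: place WR@(4,3)
Per-piece attacks for W:
  WR@(0,3): attacks (0,4) (0,5) (0,2) (0,1) (0,0) (1,3) (2,3) (3,3) (4,3) [ray(1,0) blocked at (4,3)]
  WR@(4,3): attacks (4,4) (4,5) (4,2) (4,1) (4,0) (5,3) (3,3) (2,3) (1,3) (0,3) [ray(-1,0) blocked at (0,3)]
Union (16 distinct): (0,0) (0,1) (0,2) (0,3) (0,4) (0,5) (1,3) (2,3) (3,3) (4,0) (4,1) (4,2) (4,3) (4,4) (4,5) (5,3)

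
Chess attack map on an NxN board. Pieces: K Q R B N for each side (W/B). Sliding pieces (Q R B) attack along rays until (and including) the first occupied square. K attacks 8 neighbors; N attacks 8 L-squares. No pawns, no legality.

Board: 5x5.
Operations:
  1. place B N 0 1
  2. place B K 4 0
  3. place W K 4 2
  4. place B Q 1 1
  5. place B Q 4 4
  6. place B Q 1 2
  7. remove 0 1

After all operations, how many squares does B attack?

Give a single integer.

Answer: 24

Derivation:
Op 1: place BN@(0,1)
Op 2: place BK@(4,0)
Op 3: place WK@(4,2)
Op 4: place BQ@(1,1)
Op 5: place BQ@(4,4)
Op 6: place BQ@(1,2)
Op 7: remove (0,1)
Per-piece attacks for B:
  BQ@(1,1): attacks (1,2) (1,0) (2,1) (3,1) (4,1) (0,1) (2,2) (3,3) (4,4) (2,0) (0,2) (0,0) [ray(0,1) blocked at (1,2); ray(1,1) blocked at (4,4)]
  BQ@(1,2): attacks (1,3) (1,4) (1,1) (2,2) (3,2) (4,2) (0,2) (2,3) (3,4) (2,1) (3,0) (0,3) (0,1) [ray(0,-1) blocked at (1,1); ray(1,0) blocked at (4,2)]
  BK@(4,0): attacks (4,1) (3,0) (3,1)
  BQ@(4,4): attacks (4,3) (4,2) (3,4) (2,4) (1,4) (0,4) (3,3) (2,2) (1,1) [ray(0,-1) blocked at (4,2); ray(-1,-1) blocked at (1,1)]
Union (24 distinct): (0,0) (0,1) (0,2) (0,3) (0,4) (1,0) (1,1) (1,2) (1,3) (1,4) (2,0) (2,1) (2,2) (2,3) (2,4) (3,0) (3,1) (3,2) (3,3) (3,4) (4,1) (4,2) (4,3) (4,4)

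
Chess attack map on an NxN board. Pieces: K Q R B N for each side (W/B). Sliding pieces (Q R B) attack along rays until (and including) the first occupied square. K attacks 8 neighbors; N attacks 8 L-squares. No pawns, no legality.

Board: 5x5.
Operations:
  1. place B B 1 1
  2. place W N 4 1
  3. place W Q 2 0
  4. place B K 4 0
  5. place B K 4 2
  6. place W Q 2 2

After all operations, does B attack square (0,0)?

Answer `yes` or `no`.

Op 1: place BB@(1,1)
Op 2: place WN@(4,1)
Op 3: place WQ@(2,0)
Op 4: place BK@(4,0)
Op 5: place BK@(4,2)
Op 6: place WQ@(2,2)
Per-piece attacks for B:
  BB@(1,1): attacks (2,2) (2,0) (0,2) (0,0) [ray(1,1) blocked at (2,2); ray(1,-1) blocked at (2,0)]
  BK@(4,0): attacks (4,1) (3,0) (3,1)
  BK@(4,2): attacks (4,3) (4,1) (3,2) (3,3) (3,1)
B attacks (0,0): yes

Answer: yes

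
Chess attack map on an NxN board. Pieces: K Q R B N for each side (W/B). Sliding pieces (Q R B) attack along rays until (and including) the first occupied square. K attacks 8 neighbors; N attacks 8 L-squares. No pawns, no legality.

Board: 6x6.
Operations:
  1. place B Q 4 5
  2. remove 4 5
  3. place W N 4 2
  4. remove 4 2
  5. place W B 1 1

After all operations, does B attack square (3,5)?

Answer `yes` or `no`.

Op 1: place BQ@(4,5)
Op 2: remove (4,5)
Op 3: place WN@(4,2)
Op 4: remove (4,2)
Op 5: place WB@(1,1)
Per-piece attacks for B:
B attacks (3,5): no

Answer: no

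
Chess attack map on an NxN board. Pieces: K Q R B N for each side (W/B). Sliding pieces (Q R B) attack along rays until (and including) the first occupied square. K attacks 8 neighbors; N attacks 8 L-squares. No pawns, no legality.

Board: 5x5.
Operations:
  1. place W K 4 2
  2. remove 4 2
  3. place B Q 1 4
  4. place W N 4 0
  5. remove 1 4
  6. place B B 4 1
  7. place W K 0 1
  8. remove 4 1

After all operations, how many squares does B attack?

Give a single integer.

Answer: 0

Derivation:
Op 1: place WK@(4,2)
Op 2: remove (4,2)
Op 3: place BQ@(1,4)
Op 4: place WN@(4,0)
Op 5: remove (1,4)
Op 6: place BB@(4,1)
Op 7: place WK@(0,1)
Op 8: remove (4,1)
Per-piece attacks for B:
Union (0 distinct): (none)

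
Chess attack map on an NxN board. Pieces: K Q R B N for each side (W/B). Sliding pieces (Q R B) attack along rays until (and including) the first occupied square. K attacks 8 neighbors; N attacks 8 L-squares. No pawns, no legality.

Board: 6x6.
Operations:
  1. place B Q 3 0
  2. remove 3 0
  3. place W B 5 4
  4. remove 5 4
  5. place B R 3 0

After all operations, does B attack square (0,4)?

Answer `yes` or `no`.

Answer: no

Derivation:
Op 1: place BQ@(3,0)
Op 2: remove (3,0)
Op 3: place WB@(5,4)
Op 4: remove (5,4)
Op 5: place BR@(3,0)
Per-piece attacks for B:
  BR@(3,0): attacks (3,1) (3,2) (3,3) (3,4) (3,5) (4,0) (5,0) (2,0) (1,0) (0,0)
B attacks (0,4): no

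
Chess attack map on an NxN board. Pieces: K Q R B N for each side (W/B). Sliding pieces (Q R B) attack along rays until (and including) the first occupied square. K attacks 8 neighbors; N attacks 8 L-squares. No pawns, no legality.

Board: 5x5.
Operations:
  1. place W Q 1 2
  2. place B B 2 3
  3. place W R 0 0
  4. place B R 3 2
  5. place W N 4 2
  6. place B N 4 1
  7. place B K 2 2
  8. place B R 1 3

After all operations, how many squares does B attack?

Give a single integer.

Op 1: place WQ@(1,2)
Op 2: place BB@(2,3)
Op 3: place WR@(0,0)
Op 4: place BR@(3,2)
Op 5: place WN@(4,2)
Op 6: place BN@(4,1)
Op 7: place BK@(2,2)
Op 8: place BR@(1,3)
Per-piece attacks for B:
  BR@(1,3): attacks (1,4) (1,2) (2,3) (0,3) [ray(0,-1) blocked at (1,2); ray(1,0) blocked at (2,3)]
  BK@(2,2): attacks (2,3) (2,1) (3,2) (1,2) (3,3) (3,1) (1,3) (1,1)
  BB@(2,3): attacks (3,4) (3,2) (1,4) (1,2) [ray(1,-1) blocked at (3,2); ray(-1,-1) blocked at (1,2)]
  BR@(3,2): attacks (3,3) (3,4) (3,1) (3,0) (4,2) (2,2) [ray(1,0) blocked at (4,2); ray(-1,0) blocked at (2,2)]
  BN@(4,1): attacks (3,3) (2,2) (2,0)
Union (15 distinct): (0,3) (1,1) (1,2) (1,3) (1,4) (2,0) (2,1) (2,2) (2,3) (3,0) (3,1) (3,2) (3,3) (3,4) (4,2)

Answer: 15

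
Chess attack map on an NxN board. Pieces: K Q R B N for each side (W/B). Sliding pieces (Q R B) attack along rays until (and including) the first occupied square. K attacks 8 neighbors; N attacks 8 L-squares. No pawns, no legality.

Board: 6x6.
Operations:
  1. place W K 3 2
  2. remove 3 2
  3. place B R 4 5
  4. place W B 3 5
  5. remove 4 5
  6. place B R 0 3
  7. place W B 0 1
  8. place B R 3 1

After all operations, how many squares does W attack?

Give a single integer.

Answer: 10

Derivation:
Op 1: place WK@(3,2)
Op 2: remove (3,2)
Op 3: place BR@(4,5)
Op 4: place WB@(3,5)
Op 5: remove (4,5)
Op 6: place BR@(0,3)
Op 7: place WB@(0,1)
Op 8: place BR@(3,1)
Per-piece attacks for W:
  WB@(0,1): attacks (1,2) (2,3) (3,4) (4,5) (1,0)
  WB@(3,5): attacks (4,4) (5,3) (2,4) (1,3) (0,2)
Union (10 distinct): (0,2) (1,0) (1,2) (1,3) (2,3) (2,4) (3,4) (4,4) (4,5) (5,3)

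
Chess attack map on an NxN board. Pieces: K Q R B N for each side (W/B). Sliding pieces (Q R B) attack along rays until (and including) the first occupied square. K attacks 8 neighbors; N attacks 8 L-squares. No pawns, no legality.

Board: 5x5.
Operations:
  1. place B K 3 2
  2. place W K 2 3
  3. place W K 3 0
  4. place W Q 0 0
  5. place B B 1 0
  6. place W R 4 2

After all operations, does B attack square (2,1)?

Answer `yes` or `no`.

Op 1: place BK@(3,2)
Op 2: place WK@(2,3)
Op 3: place WK@(3,0)
Op 4: place WQ@(0,0)
Op 5: place BB@(1,0)
Op 6: place WR@(4,2)
Per-piece attacks for B:
  BB@(1,0): attacks (2,1) (3,2) (0,1) [ray(1,1) blocked at (3,2)]
  BK@(3,2): attacks (3,3) (3,1) (4,2) (2,2) (4,3) (4,1) (2,3) (2,1)
B attacks (2,1): yes

Answer: yes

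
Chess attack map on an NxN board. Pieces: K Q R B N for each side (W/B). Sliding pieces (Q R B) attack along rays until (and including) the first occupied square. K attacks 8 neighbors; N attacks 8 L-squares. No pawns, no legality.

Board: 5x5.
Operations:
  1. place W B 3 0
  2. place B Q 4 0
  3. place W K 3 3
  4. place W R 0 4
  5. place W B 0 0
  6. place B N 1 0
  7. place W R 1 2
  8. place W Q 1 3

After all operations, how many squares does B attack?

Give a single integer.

Answer: 9

Derivation:
Op 1: place WB@(3,0)
Op 2: place BQ@(4,0)
Op 3: place WK@(3,3)
Op 4: place WR@(0,4)
Op 5: place WB@(0,0)
Op 6: place BN@(1,0)
Op 7: place WR@(1,2)
Op 8: place WQ@(1,3)
Per-piece attacks for B:
  BN@(1,0): attacks (2,2) (3,1) (0,2)
  BQ@(4,0): attacks (4,1) (4,2) (4,3) (4,4) (3,0) (3,1) (2,2) (1,3) [ray(-1,0) blocked at (3,0); ray(-1,1) blocked at (1,3)]
Union (9 distinct): (0,2) (1,3) (2,2) (3,0) (3,1) (4,1) (4,2) (4,3) (4,4)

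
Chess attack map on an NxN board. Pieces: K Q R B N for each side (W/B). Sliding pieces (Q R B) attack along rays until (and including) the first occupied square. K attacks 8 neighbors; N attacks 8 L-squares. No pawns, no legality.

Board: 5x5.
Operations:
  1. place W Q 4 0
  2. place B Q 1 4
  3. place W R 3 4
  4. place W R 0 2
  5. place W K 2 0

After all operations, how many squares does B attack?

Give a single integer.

Answer: 11

Derivation:
Op 1: place WQ@(4,0)
Op 2: place BQ@(1,4)
Op 3: place WR@(3,4)
Op 4: place WR@(0,2)
Op 5: place WK@(2,0)
Per-piece attacks for B:
  BQ@(1,4): attacks (1,3) (1,2) (1,1) (1,0) (2,4) (3,4) (0,4) (2,3) (3,2) (4,1) (0,3) [ray(1,0) blocked at (3,4)]
Union (11 distinct): (0,3) (0,4) (1,0) (1,1) (1,2) (1,3) (2,3) (2,4) (3,2) (3,4) (4,1)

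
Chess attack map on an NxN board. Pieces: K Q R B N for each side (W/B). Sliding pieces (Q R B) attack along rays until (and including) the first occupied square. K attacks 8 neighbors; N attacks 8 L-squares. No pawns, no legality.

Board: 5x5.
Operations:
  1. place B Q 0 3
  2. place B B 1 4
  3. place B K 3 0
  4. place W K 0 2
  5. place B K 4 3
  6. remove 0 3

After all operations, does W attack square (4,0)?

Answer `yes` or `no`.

Answer: no

Derivation:
Op 1: place BQ@(0,3)
Op 2: place BB@(1,4)
Op 3: place BK@(3,0)
Op 4: place WK@(0,2)
Op 5: place BK@(4,3)
Op 6: remove (0,3)
Per-piece attacks for W:
  WK@(0,2): attacks (0,3) (0,1) (1,2) (1,3) (1,1)
W attacks (4,0): no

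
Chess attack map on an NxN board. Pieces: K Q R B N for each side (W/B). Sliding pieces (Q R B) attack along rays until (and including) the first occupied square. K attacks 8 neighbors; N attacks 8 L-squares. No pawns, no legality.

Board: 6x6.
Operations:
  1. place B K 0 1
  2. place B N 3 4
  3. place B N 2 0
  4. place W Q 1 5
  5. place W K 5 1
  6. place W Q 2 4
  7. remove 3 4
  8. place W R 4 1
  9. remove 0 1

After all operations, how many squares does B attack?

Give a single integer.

Op 1: place BK@(0,1)
Op 2: place BN@(3,4)
Op 3: place BN@(2,0)
Op 4: place WQ@(1,5)
Op 5: place WK@(5,1)
Op 6: place WQ@(2,4)
Op 7: remove (3,4)
Op 8: place WR@(4,1)
Op 9: remove (0,1)
Per-piece attacks for B:
  BN@(2,0): attacks (3,2) (4,1) (1,2) (0,1)
Union (4 distinct): (0,1) (1,2) (3,2) (4,1)

Answer: 4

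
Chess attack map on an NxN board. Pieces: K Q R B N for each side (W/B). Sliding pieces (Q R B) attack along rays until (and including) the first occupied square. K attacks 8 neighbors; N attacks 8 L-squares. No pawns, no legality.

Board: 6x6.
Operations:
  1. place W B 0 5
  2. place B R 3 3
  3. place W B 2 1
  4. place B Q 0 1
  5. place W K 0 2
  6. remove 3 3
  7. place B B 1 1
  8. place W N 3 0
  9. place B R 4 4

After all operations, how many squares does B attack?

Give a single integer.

Op 1: place WB@(0,5)
Op 2: place BR@(3,3)
Op 3: place WB@(2,1)
Op 4: place BQ@(0,1)
Op 5: place WK@(0,2)
Op 6: remove (3,3)
Op 7: place BB@(1,1)
Op 8: place WN@(3,0)
Op 9: place BR@(4,4)
Per-piece attacks for B:
  BQ@(0,1): attacks (0,2) (0,0) (1,1) (1,2) (2,3) (3,4) (4,5) (1,0) [ray(0,1) blocked at (0,2); ray(1,0) blocked at (1,1)]
  BB@(1,1): attacks (2,2) (3,3) (4,4) (2,0) (0,2) (0,0) [ray(1,1) blocked at (4,4); ray(-1,1) blocked at (0,2)]
  BR@(4,4): attacks (4,5) (4,3) (4,2) (4,1) (4,0) (5,4) (3,4) (2,4) (1,4) (0,4)
Union (20 distinct): (0,0) (0,2) (0,4) (1,0) (1,1) (1,2) (1,4) (2,0) (2,2) (2,3) (2,4) (3,3) (3,4) (4,0) (4,1) (4,2) (4,3) (4,4) (4,5) (5,4)

Answer: 20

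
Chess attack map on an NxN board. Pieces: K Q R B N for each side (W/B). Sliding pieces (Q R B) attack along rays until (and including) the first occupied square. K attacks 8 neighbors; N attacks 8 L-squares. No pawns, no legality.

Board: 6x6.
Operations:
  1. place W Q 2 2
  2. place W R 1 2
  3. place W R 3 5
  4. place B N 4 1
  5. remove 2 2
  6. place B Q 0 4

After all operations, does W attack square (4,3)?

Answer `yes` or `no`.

Op 1: place WQ@(2,2)
Op 2: place WR@(1,2)
Op 3: place WR@(3,5)
Op 4: place BN@(4,1)
Op 5: remove (2,2)
Op 6: place BQ@(0,4)
Per-piece attacks for W:
  WR@(1,2): attacks (1,3) (1,4) (1,5) (1,1) (1,0) (2,2) (3,2) (4,2) (5,2) (0,2)
  WR@(3,5): attacks (3,4) (3,3) (3,2) (3,1) (3,0) (4,5) (5,5) (2,5) (1,5) (0,5)
W attacks (4,3): no

Answer: no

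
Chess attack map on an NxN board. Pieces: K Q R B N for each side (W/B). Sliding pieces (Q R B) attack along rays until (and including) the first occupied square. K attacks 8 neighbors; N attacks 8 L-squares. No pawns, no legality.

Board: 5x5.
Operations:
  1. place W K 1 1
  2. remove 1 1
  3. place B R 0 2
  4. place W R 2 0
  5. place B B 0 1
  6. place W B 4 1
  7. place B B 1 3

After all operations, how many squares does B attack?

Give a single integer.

Op 1: place WK@(1,1)
Op 2: remove (1,1)
Op 3: place BR@(0,2)
Op 4: place WR@(2,0)
Op 5: place BB@(0,1)
Op 6: place WB@(4,1)
Op 7: place BB@(1,3)
Per-piece attacks for B:
  BB@(0,1): attacks (1,2) (2,3) (3,4) (1,0)
  BR@(0,2): attacks (0,3) (0,4) (0,1) (1,2) (2,2) (3,2) (4,2) [ray(0,-1) blocked at (0,1)]
  BB@(1,3): attacks (2,4) (2,2) (3,1) (4,0) (0,4) (0,2) [ray(-1,-1) blocked at (0,2)]
Union (14 distinct): (0,1) (0,2) (0,3) (0,4) (1,0) (1,2) (2,2) (2,3) (2,4) (3,1) (3,2) (3,4) (4,0) (4,2)

Answer: 14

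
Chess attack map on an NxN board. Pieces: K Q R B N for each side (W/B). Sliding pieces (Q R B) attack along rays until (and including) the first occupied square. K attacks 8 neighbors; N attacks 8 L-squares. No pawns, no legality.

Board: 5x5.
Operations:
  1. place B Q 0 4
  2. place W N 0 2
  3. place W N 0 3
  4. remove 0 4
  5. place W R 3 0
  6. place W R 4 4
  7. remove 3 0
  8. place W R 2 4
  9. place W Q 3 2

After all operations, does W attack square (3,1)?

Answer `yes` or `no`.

Answer: yes

Derivation:
Op 1: place BQ@(0,4)
Op 2: place WN@(0,2)
Op 3: place WN@(0,3)
Op 4: remove (0,4)
Op 5: place WR@(3,0)
Op 6: place WR@(4,4)
Op 7: remove (3,0)
Op 8: place WR@(2,4)
Op 9: place WQ@(3,2)
Per-piece attacks for W:
  WN@(0,2): attacks (1,4) (2,3) (1,0) (2,1)
  WN@(0,3): attacks (2,4) (1,1) (2,2)
  WR@(2,4): attacks (2,3) (2,2) (2,1) (2,0) (3,4) (4,4) (1,4) (0,4) [ray(1,0) blocked at (4,4)]
  WQ@(3,2): attacks (3,3) (3,4) (3,1) (3,0) (4,2) (2,2) (1,2) (0,2) (4,3) (4,1) (2,3) (1,4) (2,1) (1,0) [ray(-1,0) blocked at (0,2)]
  WR@(4,4): attacks (4,3) (4,2) (4,1) (4,0) (3,4) (2,4) [ray(-1,0) blocked at (2,4)]
W attacks (3,1): yes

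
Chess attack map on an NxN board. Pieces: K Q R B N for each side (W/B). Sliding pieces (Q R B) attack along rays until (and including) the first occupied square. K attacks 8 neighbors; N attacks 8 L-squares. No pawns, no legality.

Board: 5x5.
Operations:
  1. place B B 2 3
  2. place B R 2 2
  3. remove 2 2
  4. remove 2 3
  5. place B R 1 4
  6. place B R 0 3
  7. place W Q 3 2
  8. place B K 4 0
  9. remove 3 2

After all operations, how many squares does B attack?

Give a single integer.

Answer: 17

Derivation:
Op 1: place BB@(2,3)
Op 2: place BR@(2,2)
Op 3: remove (2,2)
Op 4: remove (2,3)
Op 5: place BR@(1,4)
Op 6: place BR@(0,3)
Op 7: place WQ@(3,2)
Op 8: place BK@(4,0)
Op 9: remove (3,2)
Per-piece attacks for B:
  BR@(0,3): attacks (0,4) (0,2) (0,1) (0,0) (1,3) (2,3) (3,3) (4,3)
  BR@(1,4): attacks (1,3) (1,2) (1,1) (1,0) (2,4) (3,4) (4,4) (0,4)
  BK@(4,0): attacks (4,1) (3,0) (3,1)
Union (17 distinct): (0,0) (0,1) (0,2) (0,4) (1,0) (1,1) (1,2) (1,3) (2,3) (2,4) (3,0) (3,1) (3,3) (3,4) (4,1) (4,3) (4,4)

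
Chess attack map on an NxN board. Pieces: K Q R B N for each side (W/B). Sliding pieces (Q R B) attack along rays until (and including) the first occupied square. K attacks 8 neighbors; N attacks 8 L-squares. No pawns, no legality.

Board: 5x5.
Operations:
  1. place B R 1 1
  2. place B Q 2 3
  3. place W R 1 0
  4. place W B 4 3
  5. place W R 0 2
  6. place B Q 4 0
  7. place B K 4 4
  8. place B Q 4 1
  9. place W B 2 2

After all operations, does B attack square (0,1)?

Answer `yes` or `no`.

Answer: yes

Derivation:
Op 1: place BR@(1,1)
Op 2: place BQ@(2,3)
Op 3: place WR@(1,0)
Op 4: place WB@(4,3)
Op 5: place WR@(0,2)
Op 6: place BQ@(4,0)
Op 7: place BK@(4,4)
Op 8: place BQ@(4,1)
Op 9: place WB@(2,2)
Per-piece attacks for B:
  BR@(1,1): attacks (1,2) (1,3) (1,4) (1,0) (2,1) (3,1) (4,1) (0,1) [ray(0,-1) blocked at (1,0); ray(1,0) blocked at (4,1)]
  BQ@(2,3): attacks (2,4) (2,2) (3,3) (4,3) (1,3) (0,3) (3,4) (3,2) (4,1) (1,4) (1,2) (0,1) [ray(0,-1) blocked at (2,2); ray(1,0) blocked at (4,3); ray(1,-1) blocked at (4,1)]
  BQ@(4,0): attacks (4,1) (3,0) (2,0) (1,0) (3,1) (2,2) [ray(0,1) blocked at (4,1); ray(-1,0) blocked at (1,0); ray(-1,1) blocked at (2,2)]
  BQ@(4,1): attacks (4,2) (4,3) (4,0) (3,1) (2,1) (1,1) (3,2) (2,3) (3,0) [ray(0,1) blocked at (4,3); ray(0,-1) blocked at (4,0); ray(-1,0) blocked at (1,1); ray(-1,1) blocked at (2,3)]
  BK@(4,4): attacks (4,3) (3,4) (3,3)
B attacks (0,1): yes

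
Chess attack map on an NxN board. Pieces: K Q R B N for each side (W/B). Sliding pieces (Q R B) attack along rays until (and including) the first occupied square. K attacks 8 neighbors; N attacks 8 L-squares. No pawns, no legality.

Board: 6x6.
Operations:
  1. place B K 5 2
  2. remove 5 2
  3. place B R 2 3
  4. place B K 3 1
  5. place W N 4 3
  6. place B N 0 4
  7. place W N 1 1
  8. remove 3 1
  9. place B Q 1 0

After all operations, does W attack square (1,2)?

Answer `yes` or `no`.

Op 1: place BK@(5,2)
Op 2: remove (5,2)
Op 3: place BR@(2,3)
Op 4: place BK@(3,1)
Op 5: place WN@(4,3)
Op 6: place BN@(0,4)
Op 7: place WN@(1,1)
Op 8: remove (3,1)
Op 9: place BQ@(1,0)
Per-piece attacks for W:
  WN@(1,1): attacks (2,3) (3,2) (0,3) (3,0)
  WN@(4,3): attacks (5,5) (3,5) (2,4) (5,1) (3,1) (2,2)
W attacks (1,2): no

Answer: no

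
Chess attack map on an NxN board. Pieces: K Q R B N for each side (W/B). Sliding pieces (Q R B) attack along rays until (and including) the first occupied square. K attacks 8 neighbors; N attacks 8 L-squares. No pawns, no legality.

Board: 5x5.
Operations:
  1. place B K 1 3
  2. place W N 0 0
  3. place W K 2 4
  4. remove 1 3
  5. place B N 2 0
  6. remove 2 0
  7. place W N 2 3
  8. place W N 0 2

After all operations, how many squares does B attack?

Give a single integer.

Op 1: place BK@(1,3)
Op 2: place WN@(0,0)
Op 3: place WK@(2,4)
Op 4: remove (1,3)
Op 5: place BN@(2,0)
Op 6: remove (2,0)
Op 7: place WN@(2,3)
Op 8: place WN@(0,2)
Per-piece attacks for B:
Union (0 distinct): (none)

Answer: 0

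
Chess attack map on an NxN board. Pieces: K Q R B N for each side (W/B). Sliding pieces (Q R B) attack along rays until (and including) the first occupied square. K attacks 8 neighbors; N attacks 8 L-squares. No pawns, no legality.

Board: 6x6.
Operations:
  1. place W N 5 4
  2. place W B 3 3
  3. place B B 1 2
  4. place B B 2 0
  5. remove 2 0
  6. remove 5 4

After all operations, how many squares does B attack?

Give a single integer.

Op 1: place WN@(5,4)
Op 2: place WB@(3,3)
Op 3: place BB@(1,2)
Op 4: place BB@(2,0)
Op 5: remove (2,0)
Op 6: remove (5,4)
Per-piece attacks for B:
  BB@(1,2): attacks (2,3) (3,4) (4,5) (2,1) (3,0) (0,3) (0,1)
Union (7 distinct): (0,1) (0,3) (2,1) (2,3) (3,0) (3,4) (4,5)

Answer: 7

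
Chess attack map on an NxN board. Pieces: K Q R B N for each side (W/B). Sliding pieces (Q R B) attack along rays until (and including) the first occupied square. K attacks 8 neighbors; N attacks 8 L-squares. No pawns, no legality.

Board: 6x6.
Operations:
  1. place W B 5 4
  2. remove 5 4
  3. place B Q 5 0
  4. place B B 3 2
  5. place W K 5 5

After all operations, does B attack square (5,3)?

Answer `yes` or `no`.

Answer: yes

Derivation:
Op 1: place WB@(5,4)
Op 2: remove (5,4)
Op 3: place BQ@(5,0)
Op 4: place BB@(3,2)
Op 5: place WK@(5,5)
Per-piece attacks for B:
  BB@(3,2): attacks (4,3) (5,4) (4,1) (5,0) (2,3) (1,4) (0,5) (2,1) (1,0) [ray(1,-1) blocked at (5,0)]
  BQ@(5,0): attacks (5,1) (5,2) (5,3) (5,4) (5,5) (4,0) (3,0) (2,0) (1,0) (0,0) (4,1) (3,2) [ray(0,1) blocked at (5,5); ray(-1,1) blocked at (3,2)]
B attacks (5,3): yes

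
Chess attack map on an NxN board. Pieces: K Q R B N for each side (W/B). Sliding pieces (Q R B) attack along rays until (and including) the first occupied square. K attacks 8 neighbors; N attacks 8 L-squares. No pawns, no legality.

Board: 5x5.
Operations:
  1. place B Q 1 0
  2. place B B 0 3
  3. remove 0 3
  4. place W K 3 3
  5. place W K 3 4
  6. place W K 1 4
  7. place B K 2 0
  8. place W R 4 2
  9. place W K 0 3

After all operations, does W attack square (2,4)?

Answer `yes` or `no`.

Op 1: place BQ@(1,0)
Op 2: place BB@(0,3)
Op 3: remove (0,3)
Op 4: place WK@(3,3)
Op 5: place WK@(3,4)
Op 6: place WK@(1,4)
Op 7: place BK@(2,0)
Op 8: place WR@(4,2)
Op 9: place WK@(0,3)
Per-piece attacks for W:
  WK@(0,3): attacks (0,4) (0,2) (1,3) (1,4) (1,2)
  WK@(1,4): attacks (1,3) (2,4) (0,4) (2,3) (0,3)
  WK@(3,3): attacks (3,4) (3,2) (4,3) (2,3) (4,4) (4,2) (2,4) (2,2)
  WK@(3,4): attacks (3,3) (4,4) (2,4) (4,3) (2,3)
  WR@(4,2): attacks (4,3) (4,4) (4,1) (4,0) (3,2) (2,2) (1,2) (0,2)
W attacks (2,4): yes

Answer: yes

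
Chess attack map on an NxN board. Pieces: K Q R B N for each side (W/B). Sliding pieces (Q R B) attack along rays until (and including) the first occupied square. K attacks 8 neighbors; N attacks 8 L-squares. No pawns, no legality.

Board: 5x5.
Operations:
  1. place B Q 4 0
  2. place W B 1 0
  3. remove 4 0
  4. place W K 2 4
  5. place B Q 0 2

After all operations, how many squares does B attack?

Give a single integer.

Answer: 12

Derivation:
Op 1: place BQ@(4,0)
Op 2: place WB@(1,0)
Op 3: remove (4,0)
Op 4: place WK@(2,4)
Op 5: place BQ@(0,2)
Per-piece attacks for B:
  BQ@(0,2): attacks (0,3) (0,4) (0,1) (0,0) (1,2) (2,2) (3,2) (4,2) (1,3) (2,4) (1,1) (2,0) [ray(1,1) blocked at (2,4)]
Union (12 distinct): (0,0) (0,1) (0,3) (0,4) (1,1) (1,2) (1,3) (2,0) (2,2) (2,4) (3,2) (4,2)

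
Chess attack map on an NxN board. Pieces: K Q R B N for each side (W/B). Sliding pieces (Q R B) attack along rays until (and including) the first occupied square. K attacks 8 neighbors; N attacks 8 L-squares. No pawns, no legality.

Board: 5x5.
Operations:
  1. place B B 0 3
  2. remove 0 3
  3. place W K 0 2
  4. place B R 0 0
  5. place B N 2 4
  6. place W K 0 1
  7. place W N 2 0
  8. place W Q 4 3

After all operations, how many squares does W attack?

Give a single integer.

Op 1: place BB@(0,3)
Op 2: remove (0,3)
Op 3: place WK@(0,2)
Op 4: place BR@(0,0)
Op 5: place BN@(2,4)
Op 6: place WK@(0,1)
Op 7: place WN@(2,0)
Op 8: place WQ@(4,3)
Per-piece attacks for W:
  WK@(0,1): attacks (0,2) (0,0) (1,1) (1,2) (1,0)
  WK@(0,2): attacks (0,3) (0,1) (1,2) (1,3) (1,1)
  WN@(2,0): attacks (3,2) (4,1) (1,2) (0,1)
  WQ@(4,3): attacks (4,4) (4,2) (4,1) (4,0) (3,3) (2,3) (1,3) (0,3) (3,4) (3,2) (2,1) (1,0)
Union (17 distinct): (0,0) (0,1) (0,2) (0,3) (1,0) (1,1) (1,2) (1,3) (2,1) (2,3) (3,2) (3,3) (3,4) (4,0) (4,1) (4,2) (4,4)

Answer: 17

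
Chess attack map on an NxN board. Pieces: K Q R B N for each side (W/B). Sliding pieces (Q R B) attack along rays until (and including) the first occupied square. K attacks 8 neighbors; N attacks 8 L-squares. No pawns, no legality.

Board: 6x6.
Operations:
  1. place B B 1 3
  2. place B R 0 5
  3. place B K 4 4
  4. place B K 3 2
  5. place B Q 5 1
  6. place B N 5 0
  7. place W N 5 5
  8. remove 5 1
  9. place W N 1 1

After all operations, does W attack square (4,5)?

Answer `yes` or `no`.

Answer: no

Derivation:
Op 1: place BB@(1,3)
Op 2: place BR@(0,5)
Op 3: place BK@(4,4)
Op 4: place BK@(3,2)
Op 5: place BQ@(5,1)
Op 6: place BN@(5,0)
Op 7: place WN@(5,5)
Op 8: remove (5,1)
Op 9: place WN@(1,1)
Per-piece attacks for W:
  WN@(1,1): attacks (2,3) (3,2) (0,3) (3,0)
  WN@(5,5): attacks (4,3) (3,4)
W attacks (4,5): no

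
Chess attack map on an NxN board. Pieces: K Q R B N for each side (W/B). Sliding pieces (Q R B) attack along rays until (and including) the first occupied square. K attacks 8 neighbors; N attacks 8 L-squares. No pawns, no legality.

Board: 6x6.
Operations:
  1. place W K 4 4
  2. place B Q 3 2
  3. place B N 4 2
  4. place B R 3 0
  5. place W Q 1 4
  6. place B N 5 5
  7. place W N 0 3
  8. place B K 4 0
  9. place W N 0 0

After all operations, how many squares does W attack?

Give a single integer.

Answer: 23

Derivation:
Op 1: place WK@(4,4)
Op 2: place BQ@(3,2)
Op 3: place BN@(4,2)
Op 4: place BR@(3,0)
Op 5: place WQ@(1,4)
Op 6: place BN@(5,5)
Op 7: place WN@(0,3)
Op 8: place BK@(4,0)
Op 9: place WN@(0,0)
Per-piece attacks for W:
  WN@(0,0): attacks (1,2) (2,1)
  WN@(0,3): attacks (1,5) (2,4) (1,1) (2,2)
  WQ@(1,4): attacks (1,5) (1,3) (1,2) (1,1) (1,0) (2,4) (3,4) (4,4) (0,4) (2,5) (2,3) (3,2) (0,5) (0,3) [ray(1,0) blocked at (4,4); ray(1,-1) blocked at (3,2); ray(-1,-1) blocked at (0,3)]
  WK@(4,4): attacks (4,5) (4,3) (5,4) (3,4) (5,5) (5,3) (3,5) (3,3)
Union (23 distinct): (0,3) (0,4) (0,5) (1,0) (1,1) (1,2) (1,3) (1,5) (2,1) (2,2) (2,3) (2,4) (2,5) (3,2) (3,3) (3,4) (3,5) (4,3) (4,4) (4,5) (5,3) (5,4) (5,5)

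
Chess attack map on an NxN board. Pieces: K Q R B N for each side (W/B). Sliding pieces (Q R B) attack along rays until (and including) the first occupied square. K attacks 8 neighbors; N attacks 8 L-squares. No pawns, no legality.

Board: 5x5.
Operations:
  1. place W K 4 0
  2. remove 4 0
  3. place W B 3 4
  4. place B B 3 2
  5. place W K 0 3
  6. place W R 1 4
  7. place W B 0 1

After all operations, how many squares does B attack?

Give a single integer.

Answer: 6

Derivation:
Op 1: place WK@(4,0)
Op 2: remove (4,0)
Op 3: place WB@(3,4)
Op 4: place BB@(3,2)
Op 5: place WK@(0,3)
Op 6: place WR@(1,4)
Op 7: place WB@(0,1)
Per-piece attacks for B:
  BB@(3,2): attacks (4,3) (4,1) (2,3) (1,4) (2,1) (1,0) [ray(-1,1) blocked at (1,4)]
Union (6 distinct): (1,0) (1,4) (2,1) (2,3) (4,1) (4,3)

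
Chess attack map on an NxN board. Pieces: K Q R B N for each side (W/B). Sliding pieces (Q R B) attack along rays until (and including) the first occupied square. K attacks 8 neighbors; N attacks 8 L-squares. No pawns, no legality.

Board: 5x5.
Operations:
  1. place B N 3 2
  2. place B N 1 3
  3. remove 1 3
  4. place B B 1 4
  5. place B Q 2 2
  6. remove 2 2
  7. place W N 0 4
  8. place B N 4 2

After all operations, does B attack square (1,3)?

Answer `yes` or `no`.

Answer: yes

Derivation:
Op 1: place BN@(3,2)
Op 2: place BN@(1,3)
Op 3: remove (1,3)
Op 4: place BB@(1,4)
Op 5: place BQ@(2,2)
Op 6: remove (2,2)
Op 7: place WN@(0,4)
Op 8: place BN@(4,2)
Per-piece attacks for B:
  BB@(1,4): attacks (2,3) (3,2) (0,3) [ray(1,-1) blocked at (3,2)]
  BN@(3,2): attacks (4,4) (2,4) (1,3) (4,0) (2,0) (1,1)
  BN@(4,2): attacks (3,4) (2,3) (3,0) (2,1)
B attacks (1,3): yes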